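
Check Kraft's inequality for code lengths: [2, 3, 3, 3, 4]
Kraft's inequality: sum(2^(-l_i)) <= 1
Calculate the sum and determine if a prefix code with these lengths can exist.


Sum = 2^(-2) + 2^(-3) + 2^(-3) + 2^(-3) + 2^(-4)
    = 0.25 + 0.125 + 0.125 + 0.125 + 0.0625
    = 11/16 = 0.6875
Since 0.6875 <= 1, Kraft's inequality IS satisfied.
A prefix code with these lengths CAN exist.

Kraft sum = 0.6875. Satisfied.


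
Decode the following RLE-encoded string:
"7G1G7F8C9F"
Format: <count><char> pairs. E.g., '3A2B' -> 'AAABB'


Expanding each <count><char> pair:
  7G -> 'GGGGGGG'
  1G -> 'G'
  7F -> 'FFFFFFF'
  8C -> 'CCCCCCCC'
  9F -> 'FFFFFFFFF'

Decoded = GGGGGGGGFFFFFFFCCCCCCCCFFFFFFFFF


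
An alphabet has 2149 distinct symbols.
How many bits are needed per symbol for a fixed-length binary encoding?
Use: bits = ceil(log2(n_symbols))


log2(2149) = 11.0694
Bracket: 2^11 = 2048 < 2149 <= 2^12 = 4096
So ceil(log2(2149)) = 12

bits = ceil(log2(2149)) = ceil(11.0694) = 12 bits


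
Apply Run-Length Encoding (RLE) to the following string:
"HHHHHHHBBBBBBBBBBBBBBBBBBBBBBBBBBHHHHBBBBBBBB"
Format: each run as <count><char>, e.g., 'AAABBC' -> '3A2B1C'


Scanning runs left to right:
  i=0: run of 'H' x 7 -> '7H'
  i=7: run of 'B' x 26 -> '26B'
  i=33: run of 'H' x 4 -> '4H'
  i=37: run of 'B' x 8 -> '8B'

RLE = 7H26B4H8B


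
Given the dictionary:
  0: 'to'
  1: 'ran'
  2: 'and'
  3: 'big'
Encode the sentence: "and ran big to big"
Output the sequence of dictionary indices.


Look up each word in the dictionary:
  'and' -> 2
  'ran' -> 1
  'big' -> 3
  'to' -> 0
  'big' -> 3

Encoded: [2, 1, 3, 0, 3]


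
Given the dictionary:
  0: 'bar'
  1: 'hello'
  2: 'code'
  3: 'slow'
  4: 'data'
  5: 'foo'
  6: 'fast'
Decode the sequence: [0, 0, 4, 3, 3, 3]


Look up each index in the dictionary:
  0 -> 'bar'
  0 -> 'bar'
  4 -> 'data'
  3 -> 'slow'
  3 -> 'slow'
  3 -> 'slow'

Decoded: "bar bar data slow slow slow"


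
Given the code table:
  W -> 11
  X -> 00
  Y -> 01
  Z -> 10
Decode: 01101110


Decoding:
01 -> Y
10 -> Z
11 -> W
10 -> Z


Result: YZWZ


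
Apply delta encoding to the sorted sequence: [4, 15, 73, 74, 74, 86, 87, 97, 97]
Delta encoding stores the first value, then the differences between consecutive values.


First value: 4
Deltas:
  15 - 4 = 11
  73 - 15 = 58
  74 - 73 = 1
  74 - 74 = 0
  86 - 74 = 12
  87 - 86 = 1
  97 - 87 = 10
  97 - 97 = 0


Delta encoded: [4, 11, 58, 1, 0, 12, 1, 10, 0]


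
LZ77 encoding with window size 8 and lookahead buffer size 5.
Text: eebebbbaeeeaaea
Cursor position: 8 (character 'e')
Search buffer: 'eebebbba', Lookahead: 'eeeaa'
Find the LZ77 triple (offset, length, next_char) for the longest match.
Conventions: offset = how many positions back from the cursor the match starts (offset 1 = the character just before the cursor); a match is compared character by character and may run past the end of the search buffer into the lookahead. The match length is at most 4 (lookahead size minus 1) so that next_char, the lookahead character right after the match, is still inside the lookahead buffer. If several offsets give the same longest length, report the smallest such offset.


Try each offset into the search buffer:
  offset=1 (pos 7, char 'a'): match length 0
  offset=2 (pos 6, char 'b'): match length 0
  offset=3 (pos 5, char 'b'): match length 0
  offset=4 (pos 4, char 'b'): match length 0
  offset=5 (pos 3, char 'e'): match length 1
  offset=6 (pos 2, char 'b'): match length 0
  offset=7 (pos 1, char 'e'): match length 1
  offset=8 (pos 0, char 'e'): match length 2
Longest match has length 2 at offset 8.
next_char = character at position 8 + 2 = 10 -> 'e'

Best match: offset=8, length=2 (matching 'ee' starting at position 0)
LZ77 triple: (8, 2, 'e')


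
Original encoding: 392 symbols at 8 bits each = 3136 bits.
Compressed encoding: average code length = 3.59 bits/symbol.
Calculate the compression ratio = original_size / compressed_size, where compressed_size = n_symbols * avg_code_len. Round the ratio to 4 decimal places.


original_size = n_symbols * orig_bits = 392 * 8 = 3136 bits
compressed_size = n_symbols * avg_code_len = 392 * 3.59 = 1407.28 bits
ratio = original_size / compressed_size = 3136 / 1407.28 = 2.2284

Compression ratio = 2.2284


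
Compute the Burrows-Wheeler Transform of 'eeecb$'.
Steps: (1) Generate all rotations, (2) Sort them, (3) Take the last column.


Rotations (sorted):
  0: $eeecb -> last char: b
  1: b$eeec -> last char: c
  2: cb$eee -> last char: e
  3: ecb$ee -> last char: e
  4: eecb$e -> last char: e
  5: eeecb$ -> last char: $


BWT = bceee$


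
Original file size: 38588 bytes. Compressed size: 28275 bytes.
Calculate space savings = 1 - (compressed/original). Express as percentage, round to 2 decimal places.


ratio = compressed/original = 28275/38588 = 0.732741
savings = 1 - ratio = 1 - 0.732741 = 0.267259
as a percentage: 0.267259 * 100 = 26.73%

Space savings = 1 - 28275/38588 = 26.73%


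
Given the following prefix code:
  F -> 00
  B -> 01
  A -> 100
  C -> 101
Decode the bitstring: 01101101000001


Decoding step by step:
Bits 01 -> B
Bits 101 -> C
Bits 101 -> C
Bits 00 -> F
Bits 00 -> F
Bits 01 -> B


Decoded message: BCCFFB


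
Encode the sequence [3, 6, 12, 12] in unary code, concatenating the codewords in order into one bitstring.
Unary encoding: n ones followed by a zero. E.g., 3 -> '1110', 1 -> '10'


Encode each number as n ones followed by a terminating 0:
  3 -> 1110 (4 bits)
  6 -> 1111110 (7 bits)
  12 -> 1111111111110 (13 bits)
  12 -> 1111111111110 (13 bits)
Total length = 4 + 7 + 13 + 13 = 37 bits.

Unary([3, 6, 12, 12]) = 1110111111011111111111101111111111110 (37 bits)


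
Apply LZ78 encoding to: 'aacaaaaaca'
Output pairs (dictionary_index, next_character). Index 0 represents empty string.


LZ78 encoding steps:
Dictionary: {0: ''}
Step 1: w='' (idx 0), next='a' -> output (0, 'a'), add 'a' as idx 1
Step 2: w='a' (idx 1), next='c' -> output (1, 'c'), add 'ac' as idx 2
Step 3: w='a' (idx 1), next='a' -> output (1, 'a'), add 'aa' as idx 3
Step 4: w='aa' (idx 3), next='a' -> output (3, 'a'), add 'aaa' as idx 4
Step 5: w='' (idx 0), next='c' -> output (0, 'c'), add 'c' as idx 5
Step 6: w='a' (idx 1), end of input -> output (1, '')


Encoded: [(0, 'a'), (1, 'c'), (1, 'a'), (3, 'a'), (0, 'c'), (1, '')]


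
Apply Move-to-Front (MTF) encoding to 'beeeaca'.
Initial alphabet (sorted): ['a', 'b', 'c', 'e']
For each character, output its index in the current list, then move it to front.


MTF encoding:
'b': index 1 in ['a', 'b', 'c', 'e'] -> ['b', 'a', 'c', 'e']
'e': index 3 in ['b', 'a', 'c', 'e'] -> ['e', 'b', 'a', 'c']
'e': index 0 in ['e', 'b', 'a', 'c'] -> ['e', 'b', 'a', 'c']
'e': index 0 in ['e', 'b', 'a', 'c'] -> ['e', 'b', 'a', 'c']
'a': index 2 in ['e', 'b', 'a', 'c'] -> ['a', 'e', 'b', 'c']
'c': index 3 in ['a', 'e', 'b', 'c'] -> ['c', 'a', 'e', 'b']
'a': index 1 in ['c', 'a', 'e', 'b'] -> ['a', 'c', 'e', 'b']


Output: [1, 3, 0, 0, 2, 3, 1]


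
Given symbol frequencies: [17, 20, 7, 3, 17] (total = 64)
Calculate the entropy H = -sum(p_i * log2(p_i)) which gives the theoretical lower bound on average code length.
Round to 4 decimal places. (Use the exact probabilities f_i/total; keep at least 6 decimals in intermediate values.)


Per-symbol terms -p_i * log2(p_i) with p_i = f_i/64:
  p = 17/64 = 0.265625: log2(p) = -1.912537, -p*log2(p) = 0.508018
  p = 20/64 = 0.312500: log2(p) = -1.678072, -p*log2(p) = 0.524397
  p = 7/64 = 0.109375: log2(p) = -3.192645, -p*log2(p) = 0.349196
  p = 3/64 = 0.046875: log2(p) = -4.415037, -p*log2(p) = 0.206955
  p = 17/64 = 0.265625: log2(p) = -1.912537, -p*log2(p) = 0.508018
H = 0.508018 + 0.524397 + 0.349196 + 0.206955 + 0.508018 = 2.096584

H = 2.0966 bits/symbol


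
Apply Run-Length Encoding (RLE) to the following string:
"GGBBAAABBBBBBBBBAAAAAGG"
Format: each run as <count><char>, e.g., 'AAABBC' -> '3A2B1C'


Scanning runs left to right:
  i=0: run of 'G' x 2 -> '2G'
  i=2: run of 'B' x 2 -> '2B'
  i=4: run of 'A' x 3 -> '3A'
  i=7: run of 'B' x 9 -> '9B'
  i=16: run of 'A' x 5 -> '5A'
  i=21: run of 'G' x 2 -> '2G'

RLE = 2G2B3A9B5A2G


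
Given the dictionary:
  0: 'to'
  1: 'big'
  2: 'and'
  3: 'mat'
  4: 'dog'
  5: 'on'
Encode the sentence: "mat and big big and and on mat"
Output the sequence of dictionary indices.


Look up each word in the dictionary:
  'mat' -> 3
  'and' -> 2
  'big' -> 1
  'big' -> 1
  'and' -> 2
  'and' -> 2
  'on' -> 5
  'mat' -> 3

Encoded: [3, 2, 1, 1, 2, 2, 5, 3]


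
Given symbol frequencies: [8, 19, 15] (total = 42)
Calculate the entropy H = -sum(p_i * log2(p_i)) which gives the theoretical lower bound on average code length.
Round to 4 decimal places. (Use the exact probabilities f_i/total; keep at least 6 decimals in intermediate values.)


Per-symbol terms -p_i * log2(p_i) with p_i = f_i/42:
  p = 8/42 = 0.190476: log2(p) = -2.392317, -p*log2(p) = 0.455680
  p = 19/42 = 0.452381: log2(p) = -1.144390, -p*log2(p) = 0.517700
  p = 15/42 = 0.357143: log2(p) = -1.485427, -p*log2(p) = 0.530510
H = 0.455680 + 0.517700 + 0.530510 = 1.503890

H = 1.5039 bits/symbol


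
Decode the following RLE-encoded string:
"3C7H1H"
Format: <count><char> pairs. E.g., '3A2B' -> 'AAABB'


Expanding each <count><char> pair:
  3C -> 'CCC'
  7H -> 'HHHHHHH'
  1H -> 'H'

Decoded = CCCHHHHHHHH


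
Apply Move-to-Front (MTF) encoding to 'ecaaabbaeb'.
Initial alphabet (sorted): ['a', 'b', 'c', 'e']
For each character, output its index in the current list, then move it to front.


MTF encoding:
'e': index 3 in ['a', 'b', 'c', 'e'] -> ['e', 'a', 'b', 'c']
'c': index 3 in ['e', 'a', 'b', 'c'] -> ['c', 'e', 'a', 'b']
'a': index 2 in ['c', 'e', 'a', 'b'] -> ['a', 'c', 'e', 'b']
'a': index 0 in ['a', 'c', 'e', 'b'] -> ['a', 'c', 'e', 'b']
'a': index 0 in ['a', 'c', 'e', 'b'] -> ['a', 'c', 'e', 'b']
'b': index 3 in ['a', 'c', 'e', 'b'] -> ['b', 'a', 'c', 'e']
'b': index 0 in ['b', 'a', 'c', 'e'] -> ['b', 'a', 'c', 'e']
'a': index 1 in ['b', 'a', 'c', 'e'] -> ['a', 'b', 'c', 'e']
'e': index 3 in ['a', 'b', 'c', 'e'] -> ['e', 'a', 'b', 'c']
'b': index 2 in ['e', 'a', 'b', 'c'] -> ['b', 'e', 'a', 'c']


Output: [3, 3, 2, 0, 0, 3, 0, 1, 3, 2]


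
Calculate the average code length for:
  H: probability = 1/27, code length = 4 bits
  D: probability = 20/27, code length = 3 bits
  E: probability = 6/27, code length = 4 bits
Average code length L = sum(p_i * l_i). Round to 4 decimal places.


Weighted contributions p_i * l_i:
  H: (1/27) * 4 = 4/27
  D: (20/27) * 3 = 60/27
  E: (6/27) * 4 = 24/27
Sum = (4 + 60 + 24)/27 = 88/27

L = 88/27 = 3.2593 bits/symbol


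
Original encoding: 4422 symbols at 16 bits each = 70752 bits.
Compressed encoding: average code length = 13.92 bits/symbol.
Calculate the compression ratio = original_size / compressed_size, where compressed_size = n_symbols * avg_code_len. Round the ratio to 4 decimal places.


original_size = n_symbols * orig_bits = 4422 * 16 = 70752 bits
compressed_size = n_symbols * avg_code_len = 4422 * 13.92 = 61554.24 bits
ratio = original_size / compressed_size = 70752 / 61554.24 = 1.1494

Compression ratio = 1.1494


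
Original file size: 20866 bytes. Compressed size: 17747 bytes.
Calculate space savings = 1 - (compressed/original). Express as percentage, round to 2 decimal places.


ratio = compressed/original = 17747/20866 = 0.850522
savings = 1 - ratio = 1 - 0.850522 = 0.149478
as a percentage: 0.149478 * 100 = 14.95%

Space savings = 1 - 17747/20866 = 14.95%


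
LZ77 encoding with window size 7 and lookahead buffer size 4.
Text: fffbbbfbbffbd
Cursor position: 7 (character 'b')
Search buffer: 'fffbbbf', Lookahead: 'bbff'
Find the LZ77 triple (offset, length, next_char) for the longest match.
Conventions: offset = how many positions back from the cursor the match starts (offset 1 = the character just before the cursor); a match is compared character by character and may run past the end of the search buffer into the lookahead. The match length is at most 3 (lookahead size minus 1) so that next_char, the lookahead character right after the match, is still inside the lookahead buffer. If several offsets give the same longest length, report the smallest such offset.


Try each offset into the search buffer:
  offset=1 (pos 6, char 'f'): match length 0
  offset=2 (pos 5, char 'b'): match length 1
  offset=3 (pos 4, char 'b'): match length 3
  offset=4 (pos 3, char 'b'): match length 2
  offset=5 (pos 2, char 'f'): match length 0
  offset=6 (pos 1, char 'f'): match length 0
  offset=7 (pos 0, char 'f'): match length 0
Longest match has length 3 at offset 3.
next_char = character at position 7 + 3 = 10 -> 'f'

Best match: offset=3, length=3 (matching 'bbf' starting at position 4)
LZ77 triple: (3, 3, 'f')


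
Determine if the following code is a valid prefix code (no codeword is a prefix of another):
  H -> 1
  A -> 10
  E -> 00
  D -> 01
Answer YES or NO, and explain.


Checking each pair (does one codeword prefix another?):
  H='1' vs A='10': prefix -- VIOLATION

NO -- this is NOT a valid prefix code. H (1) is a prefix of A (10).


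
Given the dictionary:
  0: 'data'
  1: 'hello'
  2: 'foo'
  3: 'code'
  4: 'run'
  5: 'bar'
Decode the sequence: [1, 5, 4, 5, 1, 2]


Look up each index in the dictionary:
  1 -> 'hello'
  5 -> 'bar'
  4 -> 'run'
  5 -> 'bar'
  1 -> 'hello'
  2 -> 'foo'

Decoded: "hello bar run bar hello foo"


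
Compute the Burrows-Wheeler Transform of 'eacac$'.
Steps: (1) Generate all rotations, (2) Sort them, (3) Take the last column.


Rotations (sorted):
  0: $eacac -> last char: c
  1: ac$eac -> last char: c
  2: acac$e -> last char: e
  3: c$eaca -> last char: a
  4: cac$ea -> last char: a
  5: eacac$ -> last char: $


BWT = cceaa$


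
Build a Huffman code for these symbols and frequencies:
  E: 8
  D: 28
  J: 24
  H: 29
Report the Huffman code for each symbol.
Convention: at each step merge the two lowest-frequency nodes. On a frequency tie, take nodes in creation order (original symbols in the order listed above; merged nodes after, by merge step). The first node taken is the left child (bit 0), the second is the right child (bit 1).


Huffman tree construction:
Step 1: Merge E(8) + J(24) = 32
Step 2: Merge D(28) + H(29) = 57
Step 3: Merge (E+J)(32) + (D+H)(57) = 89
Read each symbol's code off the tree from the root (left child = 0, right child = 1).

Codes:
  E: 00 (length 2)
  D: 10 (length 2)
  J: 01 (length 2)
  H: 11 (length 2)
Average code length: 178/89 = 2.0000 bits/symbol


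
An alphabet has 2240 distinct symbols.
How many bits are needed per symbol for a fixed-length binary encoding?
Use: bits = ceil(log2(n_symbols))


log2(2240) = 11.1293
Bracket: 2^11 = 2048 < 2240 <= 2^12 = 4096
So ceil(log2(2240)) = 12

bits = ceil(log2(2240)) = ceil(11.1293) = 12 bits


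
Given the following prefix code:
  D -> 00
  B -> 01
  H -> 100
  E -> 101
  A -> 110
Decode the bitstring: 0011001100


Decoding step by step:
Bits 00 -> D
Bits 110 -> A
Bits 01 -> B
Bits 100 -> H


Decoded message: DABH


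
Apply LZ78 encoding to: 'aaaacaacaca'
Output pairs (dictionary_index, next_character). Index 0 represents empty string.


LZ78 encoding steps:
Dictionary: {0: ''}
Step 1: w='' (idx 0), next='a' -> output (0, 'a'), add 'a' as idx 1
Step 2: w='a' (idx 1), next='a' -> output (1, 'a'), add 'aa' as idx 2
Step 3: w='a' (idx 1), next='c' -> output (1, 'c'), add 'ac' as idx 3
Step 4: w='aa' (idx 2), next='c' -> output (2, 'c'), add 'aac' as idx 4
Step 5: w='ac' (idx 3), next='a' -> output (3, 'a'), add 'aca' as idx 5


Encoded: [(0, 'a'), (1, 'a'), (1, 'c'), (2, 'c'), (3, 'a')]


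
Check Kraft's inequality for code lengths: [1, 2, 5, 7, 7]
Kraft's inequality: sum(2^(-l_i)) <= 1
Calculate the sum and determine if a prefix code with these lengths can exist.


Sum = 2^(-1) + 2^(-2) + 2^(-5) + 2^(-7) + 2^(-7)
    = 0.5 + 0.25 + 0.03125 + 0.0078125 + 0.0078125
    = 102/128 = 0.796875
Since 0.796875 <= 1, Kraft's inequality IS satisfied.
A prefix code with these lengths CAN exist.

Kraft sum = 0.796875. Satisfied.


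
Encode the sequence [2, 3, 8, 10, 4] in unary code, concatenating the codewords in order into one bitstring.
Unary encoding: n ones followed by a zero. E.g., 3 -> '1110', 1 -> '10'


Encode each number as n ones followed by a terminating 0:
  2 -> 110 (3 bits)
  3 -> 1110 (4 bits)
  8 -> 111111110 (9 bits)
  10 -> 11111111110 (11 bits)
  4 -> 11110 (5 bits)
Total length = 3 + 4 + 9 + 11 + 5 = 32 bits.

Unary([2, 3, 8, 10, 4]) = 11011101111111101111111111011110 (32 bits)


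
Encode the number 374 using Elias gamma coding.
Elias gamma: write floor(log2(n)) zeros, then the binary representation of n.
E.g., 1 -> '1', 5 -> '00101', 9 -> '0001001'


num_bits = floor(log2(374)) + 1 = 9
leading_zeros = num_bits - 1 = 8
binary(374) = 101110110

Elias gamma(374) = '00000000' + '101110110' = 00000000101110110 (17 bits)


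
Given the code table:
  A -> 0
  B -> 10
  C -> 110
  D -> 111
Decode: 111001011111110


Decoding:
111 -> D
0 -> A
0 -> A
10 -> B
111 -> D
111 -> D
10 -> B


Result: DAABDDB


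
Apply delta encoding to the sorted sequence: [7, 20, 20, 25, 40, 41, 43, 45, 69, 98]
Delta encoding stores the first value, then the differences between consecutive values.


First value: 7
Deltas:
  20 - 7 = 13
  20 - 20 = 0
  25 - 20 = 5
  40 - 25 = 15
  41 - 40 = 1
  43 - 41 = 2
  45 - 43 = 2
  69 - 45 = 24
  98 - 69 = 29


Delta encoded: [7, 13, 0, 5, 15, 1, 2, 2, 24, 29]


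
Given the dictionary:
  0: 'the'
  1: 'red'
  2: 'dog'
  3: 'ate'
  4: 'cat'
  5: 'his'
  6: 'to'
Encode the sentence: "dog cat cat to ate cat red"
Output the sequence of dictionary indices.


Look up each word in the dictionary:
  'dog' -> 2
  'cat' -> 4
  'cat' -> 4
  'to' -> 6
  'ate' -> 3
  'cat' -> 4
  'red' -> 1

Encoded: [2, 4, 4, 6, 3, 4, 1]


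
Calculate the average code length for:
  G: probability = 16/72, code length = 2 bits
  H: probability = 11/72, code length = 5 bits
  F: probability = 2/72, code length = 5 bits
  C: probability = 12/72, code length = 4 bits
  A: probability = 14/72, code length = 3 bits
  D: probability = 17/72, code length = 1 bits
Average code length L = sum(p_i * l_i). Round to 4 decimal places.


Weighted contributions p_i * l_i:
  G: (16/72) * 2 = 32/72
  H: (11/72) * 5 = 55/72
  F: (2/72) * 5 = 10/72
  C: (12/72) * 4 = 48/72
  A: (14/72) * 3 = 42/72
  D: (17/72) * 1 = 17/72
Sum = (32 + 55 + 10 + 48 + 42 + 17)/72 = 204/72

L = 204/72 = 2.8333 bits/symbol


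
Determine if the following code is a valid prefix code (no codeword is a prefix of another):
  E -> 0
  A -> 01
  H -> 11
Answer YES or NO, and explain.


Checking each pair (does one codeword prefix another?):
  E='0' vs A='01': prefix -- VIOLATION

NO -- this is NOT a valid prefix code. E (0) is a prefix of A (01).


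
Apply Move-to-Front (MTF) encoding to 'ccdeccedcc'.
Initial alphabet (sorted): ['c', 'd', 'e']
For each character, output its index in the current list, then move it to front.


MTF encoding:
'c': index 0 in ['c', 'd', 'e'] -> ['c', 'd', 'e']
'c': index 0 in ['c', 'd', 'e'] -> ['c', 'd', 'e']
'd': index 1 in ['c', 'd', 'e'] -> ['d', 'c', 'e']
'e': index 2 in ['d', 'c', 'e'] -> ['e', 'd', 'c']
'c': index 2 in ['e', 'd', 'c'] -> ['c', 'e', 'd']
'c': index 0 in ['c', 'e', 'd'] -> ['c', 'e', 'd']
'e': index 1 in ['c', 'e', 'd'] -> ['e', 'c', 'd']
'd': index 2 in ['e', 'c', 'd'] -> ['d', 'e', 'c']
'c': index 2 in ['d', 'e', 'c'] -> ['c', 'd', 'e']
'c': index 0 in ['c', 'd', 'e'] -> ['c', 'd', 'e']


Output: [0, 0, 1, 2, 2, 0, 1, 2, 2, 0]


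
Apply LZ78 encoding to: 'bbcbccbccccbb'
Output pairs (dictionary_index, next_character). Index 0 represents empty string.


LZ78 encoding steps:
Dictionary: {0: ''}
Step 1: w='' (idx 0), next='b' -> output (0, 'b'), add 'b' as idx 1
Step 2: w='b' (idx 1), next='c' -> output (1, 'c'), add 'bc' as idx 2
Step 3: w='bc' (idx 2), next='c' -> output (2, 'c'), add 'bcc' as idx 3
Step 4: w='bcc' (idx 3), next='c' -> output (3, 'c'), add 'bccc' as idx 4
Step 5: w='' (idx 0), next='c' -> output (0, 'c'), add 'c' as idx 5
Step 6: w='b' (idx 1), next='b' -> output (1, 'b'), add 'bb' as idx 6


Encoded: [(0, 'b'), (1, 'c'), (2, 'c'), (3, 'c'), (0, 'c'), (1, 'b')]


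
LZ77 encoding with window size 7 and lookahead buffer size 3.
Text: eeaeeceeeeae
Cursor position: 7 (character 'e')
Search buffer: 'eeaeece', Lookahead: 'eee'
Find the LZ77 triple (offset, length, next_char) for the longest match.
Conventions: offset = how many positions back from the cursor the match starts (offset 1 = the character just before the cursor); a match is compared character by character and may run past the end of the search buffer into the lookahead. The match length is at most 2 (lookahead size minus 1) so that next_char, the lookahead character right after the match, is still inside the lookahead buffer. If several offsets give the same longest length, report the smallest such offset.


Try each offset into the search buffer:
  offset=1 (pos 6, char 'e'): match length 2
  offset=2 (pos 5, char 'c'): match length 0
  offset=3 (pos 4, char 'e'): match length 1
  offset=4 (pos 3, char 'e'): match length 2
  offset=5 (pos 2, char 'a'): match length 0
  offset=6 (pos 1, char 'e'): match length 1
  offset=7 (pos 0, char 'e'): match length 2
Longest match has length 2, found at offsets 1, 4, 7; take the smallest, offset 1.
next_char = character at position 7 + 2 = 9 -> 'e'

Best match: offset=1, length=2 (matching 'ee' starting at position 6)
LZ77 triple: (1, 2, 'e')


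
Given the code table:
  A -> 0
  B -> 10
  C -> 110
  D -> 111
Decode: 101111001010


Decoding:
10 -> B
111 -> D
10 -> B
0 -> A
10 -> B
10 -> B


Result: BDBABB


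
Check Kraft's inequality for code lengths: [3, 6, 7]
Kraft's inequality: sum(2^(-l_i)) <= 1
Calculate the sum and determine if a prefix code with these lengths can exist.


Sum = 2^(-3) + 2^(-6) + 2^(-7)
    = 0.125 + 0.015625 + 0.0078125
    = 19/128 = 0.1484375
Since 0.1484375 <= 1, Kraft's inequality IS satisfied.
A prefix code with these lengths CAN exist.

Kraft sum = 0.1484375. Satisfied.


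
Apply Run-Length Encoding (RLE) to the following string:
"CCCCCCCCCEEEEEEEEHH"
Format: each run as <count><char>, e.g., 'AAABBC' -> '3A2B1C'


Scanning runs left to right:
  i=0: run of 'C' x 9 -> '9C'
  i=9: run of 'E' x 8 -> '8E'
  i=17: run of 'H' x 2 -> '2H'

RLE = 9C8E2H


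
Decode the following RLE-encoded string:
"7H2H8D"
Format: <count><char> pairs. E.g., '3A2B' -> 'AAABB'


Expanding each <count><char> pair:
  7H -> 'HHHHHHH'
  2H -> 'HH'
  8D -> 'DDDDDDDD'

Decoded = HHHHHHHHHDDDDDDDD


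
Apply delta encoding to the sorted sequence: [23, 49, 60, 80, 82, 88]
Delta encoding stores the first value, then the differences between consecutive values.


First value: 23
Deltas:
  49 - 23 = 26
  60 - 49 = 11
  80 - 60 = 20
  82 - 80 = 2
  88 - 82 = 6


Delta encoded: [23, 26, 11, 20, 2, 6]


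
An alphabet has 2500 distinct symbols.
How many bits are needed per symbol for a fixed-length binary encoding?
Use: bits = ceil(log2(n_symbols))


log2(2500) = 11.2877
Bracket: 2^11 = 2048 < 2500 <= 2^12 = 4096
So ceil(log2(2500)) = 12

bits = ceil(log2(2500)) = ceil(11.2877) = 12 bits


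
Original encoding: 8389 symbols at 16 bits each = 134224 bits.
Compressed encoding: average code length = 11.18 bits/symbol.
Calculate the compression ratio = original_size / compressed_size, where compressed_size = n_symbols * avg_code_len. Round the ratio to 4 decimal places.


original_size = n_symbols * orig_bits = 8389 * 16 = 134224 bits
compressed_size = n_symbols * avg_code_len = 8389 * 11.18 = 93789.02 bits
ratio = original_size / compressed_size = 134224 / 93789.02 = 1.4311

Compression ratio = 1.4311


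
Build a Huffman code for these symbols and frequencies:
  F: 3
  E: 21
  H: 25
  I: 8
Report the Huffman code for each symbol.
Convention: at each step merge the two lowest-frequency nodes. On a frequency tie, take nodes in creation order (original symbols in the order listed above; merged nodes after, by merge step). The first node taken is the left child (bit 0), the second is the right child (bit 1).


Huffman tree construction:
Step 1: Merge F(3) + I(8) = 11
Step 2: Merge (F+I)(11) + E(21) = 32
Step 3: Merge H(25) + ((F+I)+E)(32) = 57
Read each symbol's code off the tree from the root (left child = 0, right child = 1).

Codes:
  F: 100 (length 3)
  E: 11 (length 2)
  H: 0 (length 1)
  I: 101 (length 3)
Average code length: 100/57 = 1.7544 bits/symbol


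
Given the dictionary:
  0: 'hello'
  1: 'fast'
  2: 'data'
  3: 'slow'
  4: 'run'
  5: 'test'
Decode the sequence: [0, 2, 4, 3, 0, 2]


Look up each index in the dictionary:
  0 -> 'hello'
  2 -> 'data'
  4 -> 'run'
  3 -> 'slow'
  0 -> 'hello'
  2 -> 'data'

Decoded: "hello data run slow hello data"


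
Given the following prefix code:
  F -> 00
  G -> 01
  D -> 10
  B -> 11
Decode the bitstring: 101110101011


Decoding step by step:
Bits 10 -> D
Bits 11 -> B
Bits 10 -> D
Bits 10 -> D
Bits 10 -> D
Bits 11 -> B


Decoded message: DBDDDB


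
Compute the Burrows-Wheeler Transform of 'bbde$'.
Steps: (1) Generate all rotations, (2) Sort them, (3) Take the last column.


Rotations (sorted):
  0: $bbde -> last char: e
  1: bbde$ -> last char: $
  2: bde$b -> last char: b
  3: de$bb -> last char: b
  4: e$bbd -> last char: d


BWT = e$bbd


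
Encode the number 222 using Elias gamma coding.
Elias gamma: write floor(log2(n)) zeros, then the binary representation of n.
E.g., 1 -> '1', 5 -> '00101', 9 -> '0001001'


num_bits = floor(log2(222)) + 1 = 8
leading_zeros = num_bits - 1 = 7
binary(222) = 11011110

Elias gamma(222) = '0000000' + '11011110' = 000000011011110 (15 bits)


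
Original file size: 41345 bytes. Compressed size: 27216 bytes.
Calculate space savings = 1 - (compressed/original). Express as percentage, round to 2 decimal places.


ratio = compressed/original = 27216/41345 = 0.658266
savings = 1 - ratio = 1 - 0.658266 = 0.341734
as a percentage: 0.341734 * 100 = 34.17%

Space savings = 1 - 27216/41345 = 34.17%


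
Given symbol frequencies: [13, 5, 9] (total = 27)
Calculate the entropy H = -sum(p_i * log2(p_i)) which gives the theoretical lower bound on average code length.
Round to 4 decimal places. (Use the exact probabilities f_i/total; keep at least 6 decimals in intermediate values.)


Per-symbol terms -p_i * log2(p_i) with p_i = f_i/27:
  p = 13/27 = 0.481481: log2(p) = -1.054448, -p*log2(p) = 0.507697
  p = 5/27 = 0.185185: log2(p) = -2.432959, -p*log2(p) = 0.450548
  p = 9/27 = 0.333333: log2(p) = -1.584963, -p*log2(p) = 0.528321
H = 0.507697 + 0.450548 + 0.528321 = 1.486566

H = 1.4866 bits/symbol


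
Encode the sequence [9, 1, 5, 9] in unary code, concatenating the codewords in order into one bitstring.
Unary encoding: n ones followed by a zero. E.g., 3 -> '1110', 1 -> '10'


Encode each number as n ones followed by a terminating 0:
  9 -> 1111111110 (10 bits)
  1 -> 10 (2 bits)
  5 -> 111110 (6 bits)
  9 -> 1111111110 (10 bits)
Total length = 10 + 2 + 6 + 10 = 28 bits.

Unary([9, 1, 5, 9]) = 1111111110101111101111111110 (28 bits)


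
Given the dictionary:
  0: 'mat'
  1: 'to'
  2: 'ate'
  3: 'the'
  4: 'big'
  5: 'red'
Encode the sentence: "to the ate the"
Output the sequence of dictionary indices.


Look up each word in the dictionary:
  'to' -> 1
  'the' -> 3
  'ate' -> 2
  'the' -> 3

Encoded: [1, 3, 2, 3]


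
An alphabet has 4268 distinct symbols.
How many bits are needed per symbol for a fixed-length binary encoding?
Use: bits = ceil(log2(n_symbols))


log2(4268) = 12.0593
Bracket: 2^12 = 4096 < 4268 <= 2^13 = 8192
So ceil(log2(4268)) = 13

bits = ceil(log2(4268)) = ceil(12.0593) = 13 bits


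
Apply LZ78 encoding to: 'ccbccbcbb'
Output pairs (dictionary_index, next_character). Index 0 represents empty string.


LZ78 encoding steps:
Dictionary: {0: ''}
Step 1: w='' (idx 0), next='c' -> output (0, 'c'), add 'c' as idx 1
Step 2: w='c' (idx 1), next='b' -> output (1, 'b'), add 'cb' as idx 2
Step 3: w='c' (idx 1), next='c' -> output (1, 'c'), add 'cc' as idx 3
Step 4: w='' (idx 0), next='b' -> output (0, 'b'), add 'b' as idx 4
Step 5: w='cb' (idx 2), next='b' -> output (2, 'b'), add 'cbb' as idx 5


Encoded: [(0, 'c'), (1, 'b'), (1, 'c'), (0, 'b'), (2, 'b')]


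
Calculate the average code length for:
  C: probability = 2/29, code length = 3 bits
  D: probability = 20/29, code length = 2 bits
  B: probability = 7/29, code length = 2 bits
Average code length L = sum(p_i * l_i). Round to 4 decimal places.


Weighted contributions p_i * l_i:
  C: (2/29) * 3 = 6/29
  D: (20/29) * 2 = 40/29
  B: (7/29) * 2 = 14/29
Sum = (6 + 40 + 14)/29 = 60/29

L = 60/29 = 2.0690 bits/symbol


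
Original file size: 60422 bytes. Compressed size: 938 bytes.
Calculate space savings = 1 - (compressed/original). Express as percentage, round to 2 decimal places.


ratio = compressed/original = 938/60422 = 0.015524
savings = 1 - ratio = 1 - 0.015524 = 0.984476
as a percentage: 0.984476 * 100 = 98.45%

Space savings = 1 - 938/60422 = 98.45%


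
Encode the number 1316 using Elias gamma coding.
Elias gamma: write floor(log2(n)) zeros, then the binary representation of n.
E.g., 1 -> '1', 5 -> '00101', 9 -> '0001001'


num_bits = floor(log2(1316)) + 1 = 11
leading_zeros = num_bits - 1 = 10
binary(1316) = 10100100100

Elias gamma(1316) = '0000000000' + '10100100100' = 000000000010100100100 (21 bits)


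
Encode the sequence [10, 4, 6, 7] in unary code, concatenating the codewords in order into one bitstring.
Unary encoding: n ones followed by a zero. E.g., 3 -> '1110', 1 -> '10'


Encode each number as n ones followed by a terminating 0:
  10 -> 11111111110 (11 bits)
  4 -> 11110 (5 bits)
  6 -> 1111110 (7 bits)
  7 -> 11111110 (8 bits)
Total length = 11 + 5 + 7 + 8 = 31 bits.

Unary([10, 4, 6, 7]) = 1111111111011110111111011111110 (31 bits)


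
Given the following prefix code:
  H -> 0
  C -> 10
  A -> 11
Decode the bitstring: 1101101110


Decoding step by step:
Bits 11 -> A
Bits 0 -> H
Bits 11 -> A
Bits 0 -> H
Bits 11 -> A
Bits 10 -> C


Decoded message: AHAHAC


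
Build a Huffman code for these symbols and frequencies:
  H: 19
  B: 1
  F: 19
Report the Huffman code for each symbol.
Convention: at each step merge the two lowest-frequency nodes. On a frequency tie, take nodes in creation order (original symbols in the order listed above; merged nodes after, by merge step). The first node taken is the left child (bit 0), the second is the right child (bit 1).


Huffman tree construction:
Step 1: Merge B(1) + H(19) = 20
Step 2: Merge F(19) + (B+H)(20) = 39
Read each symbol's code off the tree from the root (left child = 0, right child = 1).

Codes:
  H: 11 (length 2)
  B: 10 (length 2)
  F: 0 (length 1)
Average code length: 59/39 = 1.5128 bits/symbol


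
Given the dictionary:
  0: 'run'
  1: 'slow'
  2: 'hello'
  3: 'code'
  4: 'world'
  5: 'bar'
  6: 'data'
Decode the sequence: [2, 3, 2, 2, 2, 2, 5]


Look up each index in the dictionary:
  2 -> 'hello'
  3 -> 'code'
  2 -> 'hello'
  2 -> 'hello'
  2 -> 'hello'
  2 -> 'hello'
  5 -> 'bar'

Decoded: "hello code hello hello hello hello bar"


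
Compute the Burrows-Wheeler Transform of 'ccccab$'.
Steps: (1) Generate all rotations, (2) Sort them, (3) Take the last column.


Rotations (sorted):
  0: $ccccab -> last char: b
  1: ab$cccc -> last char: c
  2: b$cccca -> last char: a
  3: cab$ccc -> last char: c
  4: ccab$cc -> last char: c
  5: cccab$c -> last char: c
  6: ccccab$ -> last char: $


BWT = bcaccc$


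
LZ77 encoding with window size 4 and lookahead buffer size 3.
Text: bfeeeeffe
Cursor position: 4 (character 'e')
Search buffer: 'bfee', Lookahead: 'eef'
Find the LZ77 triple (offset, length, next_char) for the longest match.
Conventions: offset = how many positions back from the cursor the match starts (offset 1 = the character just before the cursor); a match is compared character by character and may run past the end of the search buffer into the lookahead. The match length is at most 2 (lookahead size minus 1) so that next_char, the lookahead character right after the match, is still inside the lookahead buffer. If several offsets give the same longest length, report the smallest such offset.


Try each offset into the search buffer:
  offset=1 (pos 3, char 'e'): match length 2
  offset=2 (pos 2, char 'e'): match length 2
  offset=3 (pos 1, char 'f'): match length 0
  offset=4 (pos 0, char 'b'): match length 0
Longest match has length 2, found at offsets 1, 2; take the smallest, offset 1.
next_char = character at position 4 + 2 = 6 -> 'f'

Best match: offset=1, length=2 (matching 'ee' starting at position 3)
LZ77 triple: (1, 2, 'f')


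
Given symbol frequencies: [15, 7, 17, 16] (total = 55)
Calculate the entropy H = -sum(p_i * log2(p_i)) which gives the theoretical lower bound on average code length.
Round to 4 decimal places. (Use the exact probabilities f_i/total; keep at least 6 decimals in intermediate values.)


Per-symbol terms -p_i * log2(p_i) with p_i = f_i/55:
  p = 15/55 = 0.272727: log2(p) = -1.874469, -p*log2(p) = 0.511219
  p = 7/55 = 0.127273: log2(p) = -2.974005, -p*log2(p) = 0.378510
  p = 17/55 = 0.309091: log2(p) = -1.693897, -p*log2(p) = 0.523568
  p = 16/55 = 0.290909: log2(p) = -1.781360, -p*log2(p) = 0.518214
H = 0.511219 + 0.378510 + 0.523568 + 0.518214 = 1.931511

H = 1.9315 bits/symbol


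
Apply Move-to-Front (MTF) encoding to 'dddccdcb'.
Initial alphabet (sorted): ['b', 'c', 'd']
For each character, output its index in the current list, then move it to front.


MTF encoding:
'd': index 2 in ['b', 'c', 'd'] -> ['d', 'b', 'c']
'd': index 0 in ['d', 'b', 'c'] -> ['d', 'b', 'c']
'd': index 0 in ['d', 'b', 'c'] -> ['d', 'b', 'c']
'c': index 2 in ['d', 'b', 'c'] -> ['c', 'd', 'b']
'c': index 0 in ['c', 'd', 'b'] -> ['c', 'd', 'b']
'd': index 1 in ['c', 'd', 'b'] -> ['d', 'c', 'b']
'c': index 1 in ['d', 'c', 'b'] -> ['c', 'd', 'b']
'b': index 2 in ['c', 'd', 'b'] -> ['b', 'c', 'd']


Output: [2, 0, 0, 2, 0, 1, 1, 2]


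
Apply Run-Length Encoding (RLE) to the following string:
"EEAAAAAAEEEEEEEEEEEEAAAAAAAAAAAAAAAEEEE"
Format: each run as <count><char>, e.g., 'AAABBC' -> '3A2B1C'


Scanning runs left to right:
  i=0: run of 'E' x 2 -> '2E'
  i=2: run of 'A' x 6 -> '6A'
  i=8: run of 'E' x 12 -> '12E'
  i=20: run of 'A' x 15 -> '15A'
  i=35: run of 'E' x 4 -> '4E'

RLE = 2E6A12E15A4E


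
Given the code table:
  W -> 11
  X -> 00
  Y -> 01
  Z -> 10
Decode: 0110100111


Decoding:
01 -> Y
10 -> Z
10 -> Z
01 -> Y
11 -> W


Result: YZZYW


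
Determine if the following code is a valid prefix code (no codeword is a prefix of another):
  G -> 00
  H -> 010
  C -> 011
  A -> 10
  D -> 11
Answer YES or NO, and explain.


Checking each pair (does one codeword prefix another?):
  G='00' vs H='010': no prefix
  G='00' vs C='011': no prefix
  G='00' vs A='10': no prefix
  G='00' vs D='11': no prefix
  H='010' vs G='00': no prefix
  H='010' vs C='011': no prefix
  H='010' vs A='10': no prefix
  H='010' vs D='11': no prefix
  C='011' vs G='00': no prefix
  C='011' vs H='010': no prefix
  C='011' vs A='10': no prefix
  C='011' vs D='11': no prefix
  A='10' vs G='00': no prefix
  A='10' vs H='010': no prefix
  A='10' vs C='011': no prefix
  A='10' vs D='11': no prefix
  D='11' vs G='00': no prefix
  D='11' vs H='010': no prefix
  D='11' vs C='011': no prefix
  D='11' vs A='10': no prefix
No violation found over all pairs.

YES -- this is a valid prefix code. No codeword is a prefix of any other codeword.


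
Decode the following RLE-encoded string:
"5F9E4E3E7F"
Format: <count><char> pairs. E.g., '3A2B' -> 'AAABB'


Expanding each <count><char> pair:
  5F -> 'FFFFF'
  9E -> 'EEEEEEEEE'
  4E -> 'EEEE'
  3E -> 'EEE'
  7F -> 'FFFFFFF'

Decoded = FFFFFEEEEEEEEEEEEEEEEFFFFFFF


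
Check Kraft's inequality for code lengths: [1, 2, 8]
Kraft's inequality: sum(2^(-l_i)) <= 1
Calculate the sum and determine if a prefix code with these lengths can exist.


Sum = 2^(-1) + 2^(-2) + 2^(-8)
    = 0.5 + 0.25 + 0.00390625
    = 193/256 = 0.75390625
Since 0.75390625 <= 1, Kraft's inequality IS satisfied.
A prefix code with these lengths CAN exist.

Kraft sum = 0.75390625. Satisfied.


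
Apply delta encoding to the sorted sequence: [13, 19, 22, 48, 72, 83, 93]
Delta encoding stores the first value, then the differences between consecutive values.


First value: 13
Deltas:
  19 - 13 = 6
  22 - 19 = 3
  48 - 22 = 26
  72 - 48 = 24
  83 - 72 = 11
  93 - 83 = 10


Delta encoded: [13, 6, 3, 26, 24, 11, 10]


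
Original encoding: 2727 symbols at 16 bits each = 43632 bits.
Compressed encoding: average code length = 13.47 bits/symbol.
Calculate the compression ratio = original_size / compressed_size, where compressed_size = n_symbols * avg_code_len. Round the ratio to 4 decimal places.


original_size = n_symbols * orig_bits = 2727 * 16 = 43632 bits
compressed_size = n_symbols * avg_code_len = 2727 * 13.47 = 36732.69 bits
ratio = original_size / compressed_size = 43632 / 36732.69 = 1.1878

Compression ratio = 1.1878


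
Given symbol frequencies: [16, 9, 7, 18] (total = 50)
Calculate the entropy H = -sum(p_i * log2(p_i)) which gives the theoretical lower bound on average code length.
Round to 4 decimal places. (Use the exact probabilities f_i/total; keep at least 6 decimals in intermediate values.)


Per-symbol terms -p_i * log2(p_i) with p_i = f_i/50:
  p = 16/50 = 0.320000: log2(p) = -1.643856, -p*log2(p) = 0.526034
  p = 9/50 = 0.180000: log2(p) = -2.473931, -p*log2(p) = 0.445308
  p = 7/50 = 0.140000: log2(p) = -2.836501, -p*log2(p) = 0.397110
  p = 18/50 = 0.360000: log2(p) = -1.473931, -p*log2(p) = 0.530615
H = 0.526034 + 0.445308 + 0.397110 + 0.530615 = 1.899067

H = 1.8991 bits/symbol


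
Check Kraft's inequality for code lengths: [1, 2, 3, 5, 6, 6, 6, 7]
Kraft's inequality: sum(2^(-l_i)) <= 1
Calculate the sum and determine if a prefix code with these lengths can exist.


Sum = 2^(-1) + 2^(-2) + 2^(-3) + 2^(-5) + 2^(-6) + 2^(-6) + 2^(-6) + 2^(-7)
    = 0.5 + 0.25 + 0.125 + 0.03125 + 0.015625 + 0.015625 + 0.015625 + 0.0078125
    = 123/128 = 0.9609375
Since 0.9609375 <= 1, Kraft's inequality IS satisfied.
A prefix code with these lengths CAN exist.

Kraft sum = 0.9609375. Satisfied.


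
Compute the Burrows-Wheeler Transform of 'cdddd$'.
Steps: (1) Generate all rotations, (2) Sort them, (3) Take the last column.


Rotations (sorted):
  0: $cdddd -> last char: d
  1: cdddd$ -> last char: $
  2: d$cddd -> last char: d
  3: dd$cdd -> last char: d
  4: ddd$cd -> last char: d
  5: dddd$c -> last char: c


BWT = d$dddc


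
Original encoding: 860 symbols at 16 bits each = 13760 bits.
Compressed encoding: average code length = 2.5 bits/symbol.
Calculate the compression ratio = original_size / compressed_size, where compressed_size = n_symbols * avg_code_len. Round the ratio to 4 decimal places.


original_size = n_symbols * orig_bits = 860 * 16 = 13760 bits
compressed_size = n_symbols * avg_code_len = 860 * 2.5 = 2150.0 bits
ratio = original_size / compressed_size = 13760 / 2150.0 = 6.4

Compression ratio = 6.4


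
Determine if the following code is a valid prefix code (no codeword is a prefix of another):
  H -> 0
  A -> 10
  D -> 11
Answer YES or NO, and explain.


Checking each pair (does one codeword prefix another?):
  H='0' vs A='10': no prefix
  H='0' vs D='11': no prefix
  A='10' vs H='0': no prefix
  A='10' vs D='11': no prefix
  D='11' vs H='0': no prefix
  D='11' vs A='10': no prefix
No violation found over all pairs.

YES -- this is a valid prefix code. No codeword is a prefix of any other codeword.


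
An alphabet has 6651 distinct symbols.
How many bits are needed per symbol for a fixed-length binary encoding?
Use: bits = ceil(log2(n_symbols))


log2(6651) = 12.6994
Bracket: 2^12 = 4096 < 6651 <= 2^13 = 8192
So ceil(log2(6651)) = 13

bits = ceil(log2(6651)) = ceil(12.6994) = 13 bits


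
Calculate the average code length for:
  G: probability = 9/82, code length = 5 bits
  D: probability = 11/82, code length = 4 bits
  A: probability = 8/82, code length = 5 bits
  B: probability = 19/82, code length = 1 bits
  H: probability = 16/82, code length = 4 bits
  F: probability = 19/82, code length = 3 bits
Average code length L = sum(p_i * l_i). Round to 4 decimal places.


Weighted contributions p_i * l_i:
  G: (9/82) * 5 = 45/82
  D: (11/82) * 4 = 44/82
  A: (8/82) * 5 = 40/82
  B: (19/82) * 1 = 19/82
  H: (16/82) * 4 = 64/82
  F: (19/82) * 3 = 57/82
Sum = (45 + 44 + 40 + 19 + 64 + 57)/82 = 269/82

L = 269/82 = 3.2805 bits/symbol
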